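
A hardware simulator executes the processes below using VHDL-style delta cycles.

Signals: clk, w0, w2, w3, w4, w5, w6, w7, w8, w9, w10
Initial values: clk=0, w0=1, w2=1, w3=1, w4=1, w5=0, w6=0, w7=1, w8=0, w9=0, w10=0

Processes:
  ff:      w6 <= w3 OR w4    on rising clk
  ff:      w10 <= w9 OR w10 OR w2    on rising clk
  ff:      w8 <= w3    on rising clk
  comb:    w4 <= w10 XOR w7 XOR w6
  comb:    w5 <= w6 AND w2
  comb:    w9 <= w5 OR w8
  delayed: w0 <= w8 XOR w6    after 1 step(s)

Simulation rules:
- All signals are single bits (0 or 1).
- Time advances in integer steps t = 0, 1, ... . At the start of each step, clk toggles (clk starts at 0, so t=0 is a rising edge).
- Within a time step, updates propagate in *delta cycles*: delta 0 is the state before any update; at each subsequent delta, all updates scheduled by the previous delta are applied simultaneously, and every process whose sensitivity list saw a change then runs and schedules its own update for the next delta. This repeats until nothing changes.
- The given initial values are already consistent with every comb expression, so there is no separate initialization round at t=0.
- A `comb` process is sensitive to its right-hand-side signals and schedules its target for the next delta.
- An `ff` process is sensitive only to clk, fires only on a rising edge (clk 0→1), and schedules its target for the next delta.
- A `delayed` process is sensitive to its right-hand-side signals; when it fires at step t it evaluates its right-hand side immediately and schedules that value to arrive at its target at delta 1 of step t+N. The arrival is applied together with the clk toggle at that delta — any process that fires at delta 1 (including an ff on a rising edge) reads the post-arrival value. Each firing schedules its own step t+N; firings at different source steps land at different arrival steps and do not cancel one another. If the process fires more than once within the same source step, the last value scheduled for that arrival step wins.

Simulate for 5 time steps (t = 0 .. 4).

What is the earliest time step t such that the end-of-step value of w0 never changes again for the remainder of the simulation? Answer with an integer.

[bits: w10,w2,w6,w5,w0,w4,w9,clk,w3,w7,w8]
t=0: Δ0=01001100110 Δ1=01001101110 Δ2=11101101111 Δ3=11111111111 | 3Δ
t=1: Δ0=11111111111 Δ1=11110110111 | 1Δ
t=2: Δ0=11110110111 Δ1=11110111111 | 1Δ
t=3: Δ0=11110111111 Δ1=11110110111 | 1Δ
t=4: Δ0=11110110111 Δ1=11110111111 | 1Δ

1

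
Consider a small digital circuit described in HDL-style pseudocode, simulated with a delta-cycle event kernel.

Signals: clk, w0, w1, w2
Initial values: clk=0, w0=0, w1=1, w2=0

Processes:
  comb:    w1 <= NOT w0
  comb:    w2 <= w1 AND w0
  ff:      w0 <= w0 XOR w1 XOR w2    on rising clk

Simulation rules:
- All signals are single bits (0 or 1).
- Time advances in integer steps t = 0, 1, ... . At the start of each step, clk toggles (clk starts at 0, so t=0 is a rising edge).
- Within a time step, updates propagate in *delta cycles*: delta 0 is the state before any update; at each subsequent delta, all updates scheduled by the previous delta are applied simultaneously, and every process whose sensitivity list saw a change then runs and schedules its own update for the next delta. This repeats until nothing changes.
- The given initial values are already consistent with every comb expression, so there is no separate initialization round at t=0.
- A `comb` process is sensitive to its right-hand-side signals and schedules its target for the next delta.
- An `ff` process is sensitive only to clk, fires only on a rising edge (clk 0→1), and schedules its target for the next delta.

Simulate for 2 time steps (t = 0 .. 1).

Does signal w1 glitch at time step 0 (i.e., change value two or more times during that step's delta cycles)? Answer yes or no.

t0.Δ0 clk=0 w1=1 w2=0 w0=0
t0.Δ1 clk=1 w1=1 w2=0 w0=0
t0.Δ2 clk=1 w1=1 w2=0 w0=1
t0.Δ3 clk=1 w1=0 w2=1 w0=1
t0.Δ4 clk=1 w1=0 w2=0 w0=1
t1.Δ0 clk=1 w1=0 w2=0 w0=1
t1.Δ1 clk=0 w1=0 w2=0 w0=1

no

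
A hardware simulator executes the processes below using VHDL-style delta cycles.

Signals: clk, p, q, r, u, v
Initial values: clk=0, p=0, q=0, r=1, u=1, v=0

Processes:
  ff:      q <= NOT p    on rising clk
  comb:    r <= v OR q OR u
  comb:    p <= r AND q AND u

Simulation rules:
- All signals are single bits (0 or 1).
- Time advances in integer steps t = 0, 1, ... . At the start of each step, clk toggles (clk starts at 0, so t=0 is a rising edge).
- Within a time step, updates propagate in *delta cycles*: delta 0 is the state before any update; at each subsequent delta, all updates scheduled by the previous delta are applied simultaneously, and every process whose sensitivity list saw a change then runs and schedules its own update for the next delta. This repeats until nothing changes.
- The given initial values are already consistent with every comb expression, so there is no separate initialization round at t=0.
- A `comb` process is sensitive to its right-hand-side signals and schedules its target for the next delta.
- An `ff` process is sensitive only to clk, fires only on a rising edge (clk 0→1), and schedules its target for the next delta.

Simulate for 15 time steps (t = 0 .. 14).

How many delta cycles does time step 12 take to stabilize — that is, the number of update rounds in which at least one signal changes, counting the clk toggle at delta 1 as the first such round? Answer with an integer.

3

[bits: q,p,r,v,u,clk]
t=0: Δ0=001010 Δ1=001011 Δ2=101011 Δ3=111011 | 3Δ
t=1: Δ0=111011 Δ1=111010 | 1Δ
t=2: Δ0=111010 Δ1=111011 Δ2=011011 Δ3=001011 | 3Δ
t=3: Δ0=001011 Δ1=001010 | 1Δ
t=4: Δ0=001010 Δ1=001011 Δ2=101011 Δ3=111011 | 3Δ
t=5: Δ0=111011 Δ1=111010 | 1Δ
t=6: Δ0=111010 Δ1=111011 Δ2=011011 Δ3=001011 | 3Δ
t=7: Δ0=001011 Δ1=001010 | 1Δ
t=8: Δ0=001010 Δ1=001011 Δ2=101011 Δ3=111011 | 3Δ
t=9: Δ0=111011 Δ1=111010 | 1Δ
t=10: Δ0=111010 Δ1=111011 Δ2=011011 Δ3=001011 | 3Δ
t=11: Δ0=001011 Δ1=001010 | 1Δ
t=12: Δ0=001010 Δ1=001011 Δ2=101011 Δ3=111011 | 3Δ
t=13: Δ0=111011 Δ1=111010 | 1Δ
t=14: Δ0=111010 Δ1=111011 Δ2=011011 Δ3=001011 | 3Δ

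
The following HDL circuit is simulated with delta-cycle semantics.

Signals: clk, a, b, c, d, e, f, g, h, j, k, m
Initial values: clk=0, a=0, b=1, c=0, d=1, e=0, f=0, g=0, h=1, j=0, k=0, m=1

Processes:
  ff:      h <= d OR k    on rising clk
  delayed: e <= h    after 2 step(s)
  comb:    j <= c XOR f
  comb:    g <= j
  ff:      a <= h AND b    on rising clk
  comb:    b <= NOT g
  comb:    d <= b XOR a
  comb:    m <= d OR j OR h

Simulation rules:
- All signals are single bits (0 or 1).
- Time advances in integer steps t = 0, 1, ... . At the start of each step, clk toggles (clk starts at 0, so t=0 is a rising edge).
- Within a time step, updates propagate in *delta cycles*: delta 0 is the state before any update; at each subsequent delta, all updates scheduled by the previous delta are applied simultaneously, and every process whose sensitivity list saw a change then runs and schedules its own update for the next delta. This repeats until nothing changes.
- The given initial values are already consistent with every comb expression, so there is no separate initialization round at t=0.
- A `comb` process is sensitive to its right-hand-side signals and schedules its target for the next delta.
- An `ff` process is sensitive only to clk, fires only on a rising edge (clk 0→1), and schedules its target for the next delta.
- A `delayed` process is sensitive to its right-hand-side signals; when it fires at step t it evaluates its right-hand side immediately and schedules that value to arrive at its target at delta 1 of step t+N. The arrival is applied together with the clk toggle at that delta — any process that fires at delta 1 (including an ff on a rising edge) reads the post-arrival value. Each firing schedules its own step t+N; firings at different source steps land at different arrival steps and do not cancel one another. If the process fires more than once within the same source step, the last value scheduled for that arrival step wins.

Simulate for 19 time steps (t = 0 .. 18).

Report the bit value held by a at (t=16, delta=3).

1

[bits: clk,f,h,d,k,b,c,g,j,e,a,m]
t=0: Δ0=001101000001 Δ1=101101000001 Δ2=101101000011 Δ3=101001000011 | 3Δ
t=1: Δ0=101001000011 Δ1=001001000011 | 1Δ
t=2: Δ0=001001000011 Δ1=101001000011 Δ2=100001000011 Δ3=100001000010 | 3Δ
t=3: Δ0=100001000010 Δ1=000001000010 | 1Δ
t=4: Δ0=000001000010 Δ1=100001000010 Δ2=100001000000 Δ3=100101000000 Δ4=100101000001 | 4Δ
t=5: Δ0=100101000001 Δ1=000101000001 | 1Δ
t=6: Δ0=000101000001 Δ1=100101000001 Δ2=101101000001 | 2Δ
t=7: Δ0=101101000001 Δ1=001101000001 | 1Δ
t=8: Δ0=001101000001 Δ1=101101000101 Δ2=101101000111 Δ3=101001000111 | 3Δ
t=9: Δ0=101001000111 Δ1=001001000111 | 1Δ
t=10: Δ0=001001000111 Δ1=101001000111 Δ2=100001000111 Δ3=100001000110 | 3Δ
t=11: Δ0=100001000110 Δ1=000001000110 | 1Δ
t=12: Δ0=000001000110 Δ1=100001000010 Δ2=100001000000 Δ3=100101000000 Δ4=100101000001 | 4Δ
t=13: Δ0=100101000001 Δ1=000101000001 | 1Δ
t=14: Δ0=000101000001 Δ1=100101000001 Δ2=101101000001 | 2Δ
t=15: Δ0=101101000001 Δ1=001101000001 | 1Δ
t=16: Δ0=001101000001 Δ1=101101000101 Δ2=101101000111 Δ3=101001000111 | 3Δ
t=17: Δ0=101001000111 Δ1=001001000111 | 1Δ
t=18: Δ0=001001000111 Δ1=101001000111 Δ2=100001000111 Δ3=100001000110 | 3Δ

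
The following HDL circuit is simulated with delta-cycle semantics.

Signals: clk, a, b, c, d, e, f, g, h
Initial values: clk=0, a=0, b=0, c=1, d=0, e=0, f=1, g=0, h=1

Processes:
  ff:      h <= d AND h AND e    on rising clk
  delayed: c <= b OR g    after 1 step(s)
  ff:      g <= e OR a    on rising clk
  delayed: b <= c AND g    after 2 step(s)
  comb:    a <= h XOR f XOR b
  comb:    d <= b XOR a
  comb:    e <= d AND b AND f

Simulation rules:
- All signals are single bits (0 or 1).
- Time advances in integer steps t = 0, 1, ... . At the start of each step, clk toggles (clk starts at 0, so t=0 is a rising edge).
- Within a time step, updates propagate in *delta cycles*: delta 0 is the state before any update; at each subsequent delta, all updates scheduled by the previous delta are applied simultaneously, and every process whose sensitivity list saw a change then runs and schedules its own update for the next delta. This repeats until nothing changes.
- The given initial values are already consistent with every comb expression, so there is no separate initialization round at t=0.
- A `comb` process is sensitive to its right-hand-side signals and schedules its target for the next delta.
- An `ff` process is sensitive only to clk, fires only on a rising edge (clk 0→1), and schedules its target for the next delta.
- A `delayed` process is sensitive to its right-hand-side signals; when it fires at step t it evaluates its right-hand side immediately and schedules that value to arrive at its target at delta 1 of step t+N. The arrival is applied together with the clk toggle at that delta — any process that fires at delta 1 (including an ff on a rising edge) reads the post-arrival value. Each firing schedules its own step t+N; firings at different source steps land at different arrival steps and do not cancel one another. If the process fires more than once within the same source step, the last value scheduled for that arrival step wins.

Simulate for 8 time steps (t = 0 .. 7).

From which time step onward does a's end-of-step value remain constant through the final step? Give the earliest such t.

t0.Δ0 d=0 e=0 c=1 g=0 a=0 f=1 b=0 h=1 clk=0
t0.Δ1 d=0 e=0 c=1 g=0 a=0 f=1 b=0 h=1 clk=1
t0.Δ2 d=0 e=0 c=1 g=0 a=0 f=1 b=0 h=0 clk=1
t0.Δ3 d=0 e=0 c=1 g=0 a=1 f=1 b=0 h=0 clk=1
t0.Δ4 d=1 e=0 c=1 g=0 a=1 f=1 b=0 h=0 clk=1
t1.Δ0 d=1 e=0 c=1 g=0 a=1 f=1 b=0 h=0 clk=1
t1.Δ1 d=1 e=0 c=1 g=0 a=1 f=1 b=0 h=0 clk=0
t2.Δ0 d=1 e=0 c=1 g=0 a=1 f=1 b=0 h=0 clk=0
t2.Δ1 d=1 e=0 c=1 g=0 a=1 f=1 b=0 h=0 clk=1
t2.Δ2 d=1 e=0 c=1 g=1 a=1 f=1 b=0 h=0 clk=1
t3.Δ0 d=1 e=0 c=1 g=1 a=1 f=1 b=0 h=0 clk=1
t3.Δ1 d=1 e=0 c=1 g=1 a=1 f=1 b=0 h=0 clk=0
t4.Δ0 d=1 e=0 c=1 g=1 a=1 f=1 b=0 h=0 clk=0
t4.Δ1 d=1 e=0 c=1 g=1 a=1 f=1 b=1 h=0 clk=1
t4.Δ2 d=0 e=1 c=1 g=1 a=0 f=1 b=1 h=0 clk=1
t4.Δ3 d=1 e=0 c=1 g=1 a=0 f=1 b=1 h=0 clk=1
t4.Δ4 d=1 e=1 c=1 g=1 a=0 f=1 b=1 h=0 clk=1
t5.Δ0 d=1 e=1 c=1 g=1 a=0 f=1 b=1 h=0 clk=1
t5.Δ1 d=1 e=1 c=1 g=1 a=0 f=1 b=1 h=0 clk=0
t6.Δ0 d=1 e=1 c=1 g=1 a=0 f=1 b=1 h=0 clk=0
t6.Δ1 d=1 e=1 c=1 g=1 a=0 f=1 b=1 h=0 clk=1
t7.Δ0 d=1 e=1 c=1 g=1 a=0 f=1 b=1 h=0 clk=1
t7.Δ1 d=1 e=1 c=1 g=1 a=0 f=1 b=1 h=0 clk=0

4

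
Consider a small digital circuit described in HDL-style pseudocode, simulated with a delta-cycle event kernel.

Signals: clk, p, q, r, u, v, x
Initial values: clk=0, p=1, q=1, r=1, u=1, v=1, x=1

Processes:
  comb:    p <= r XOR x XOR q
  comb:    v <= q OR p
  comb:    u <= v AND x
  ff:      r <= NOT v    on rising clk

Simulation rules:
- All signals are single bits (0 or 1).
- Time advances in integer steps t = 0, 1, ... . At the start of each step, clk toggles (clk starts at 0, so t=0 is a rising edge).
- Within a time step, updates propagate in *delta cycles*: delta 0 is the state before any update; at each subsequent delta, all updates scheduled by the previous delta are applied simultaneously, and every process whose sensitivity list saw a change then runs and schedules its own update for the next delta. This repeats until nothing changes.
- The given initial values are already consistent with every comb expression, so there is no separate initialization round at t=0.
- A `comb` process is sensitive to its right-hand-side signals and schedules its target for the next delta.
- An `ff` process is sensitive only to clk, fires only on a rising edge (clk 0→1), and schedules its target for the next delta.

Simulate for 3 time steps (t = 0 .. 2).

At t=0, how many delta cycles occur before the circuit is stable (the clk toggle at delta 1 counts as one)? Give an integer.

t=0 Δ0: u=1 p=1 clk=0 r=1 x=1 q=1 v=1
  Δ1: clk:0→1
  Δ2: r:1→0
  Δ3: p:1→0
  (3Δ to stable)
t=1 Δ0: u=1 p=0 clk=1 r=0 x=1 q=1 v=1
  Δ1: clk:1→0
  (1Δ to stable)
t=2 Δ0: u=1 p=0 clk=0 r=0 x=1 q=1 v=1
  Δ1: clk:0→1
  (1Δ to stable)

3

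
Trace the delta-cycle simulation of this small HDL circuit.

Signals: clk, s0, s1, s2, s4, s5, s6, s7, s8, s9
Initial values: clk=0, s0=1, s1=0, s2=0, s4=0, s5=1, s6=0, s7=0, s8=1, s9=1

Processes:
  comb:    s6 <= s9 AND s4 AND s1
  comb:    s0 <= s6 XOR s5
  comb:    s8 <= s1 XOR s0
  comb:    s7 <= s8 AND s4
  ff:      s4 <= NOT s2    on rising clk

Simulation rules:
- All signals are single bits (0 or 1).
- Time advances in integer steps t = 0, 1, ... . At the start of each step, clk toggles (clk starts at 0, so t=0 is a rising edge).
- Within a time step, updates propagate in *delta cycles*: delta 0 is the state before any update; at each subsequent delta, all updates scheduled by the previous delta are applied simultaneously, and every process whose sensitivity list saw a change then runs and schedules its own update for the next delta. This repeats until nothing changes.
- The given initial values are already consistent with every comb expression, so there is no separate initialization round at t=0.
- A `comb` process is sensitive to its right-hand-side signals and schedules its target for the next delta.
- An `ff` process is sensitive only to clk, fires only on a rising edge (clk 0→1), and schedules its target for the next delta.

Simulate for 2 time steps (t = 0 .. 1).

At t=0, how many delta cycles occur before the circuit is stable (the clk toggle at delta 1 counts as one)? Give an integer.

t0.Δ0 clk=0 s7=0 s1=0 s9=1 s6=0 s5=1 s0=1 s4=0 s2=0 s8=1
t0.Δ1 clk=1 s7=0 s1=0 s9=1 s6=0 s5=1 s0=1 s4=0 s2=0 s8=1
t0.Δ2 clk=1 s7=0 s1=0 s9=1 s6=0 s5=1 s0=1 s4=1 s2=0 s8=1
t0.Δ3 clk=1 s7=1 s1=0 s9=1 s6=0 s5=1 s0=1 s4=1 s2=0 s8=1
t1.Δ0 clk=1 s7=1 s1=0 s9=1 s6=0 s5=1 s0=1 s4=1 s2=0 s8=1
t1.Δ1 clk=0 s7=1 s1=0 s9=1 s6=0 s5=1 s0=1 s4=1 s2=0 s8=1

3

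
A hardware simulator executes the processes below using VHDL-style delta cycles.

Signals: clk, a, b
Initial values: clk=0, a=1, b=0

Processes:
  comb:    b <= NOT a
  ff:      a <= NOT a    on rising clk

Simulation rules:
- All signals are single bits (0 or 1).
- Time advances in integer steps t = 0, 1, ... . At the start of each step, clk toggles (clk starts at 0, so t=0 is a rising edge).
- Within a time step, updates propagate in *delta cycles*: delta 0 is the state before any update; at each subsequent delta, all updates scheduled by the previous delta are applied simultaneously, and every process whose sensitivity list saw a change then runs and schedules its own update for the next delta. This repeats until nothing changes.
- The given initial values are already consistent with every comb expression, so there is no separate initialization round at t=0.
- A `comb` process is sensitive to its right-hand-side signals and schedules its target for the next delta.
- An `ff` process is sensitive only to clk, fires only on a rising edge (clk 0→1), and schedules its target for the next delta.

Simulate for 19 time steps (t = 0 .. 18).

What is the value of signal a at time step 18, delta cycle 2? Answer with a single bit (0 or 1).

t0.Δ0 b=0 a=1 clk=0
t0.Δ1 b=0 a=1 clk=1
t0.Δ2 b=0 a=0 clk=1
t0.Δ3 b=1 a=0 clk=1
t1.Δ0 b=1 a=0 clk=1
t1.Δ1 b=1 a=0 clk=0
t2.Δ0 b=1 a=0 clk=0
t2.Δ1 b=1 a=0 clk=1
t2.Δ2 b=1 a=1 clk=1
t2.Δ3 b=0 a=1 clk=1
t3.Δ0 b=0 a=1 clk=1
t3.Δ1 b=0 a=1 clk=0
t4.Δ0 b=0 a=1 clk=0
t4.Δ1 b=0 a=1 clk=1
t4.Δ2 b=0 a=0 clk=1
t4.Δ3 b=1 a=0 clk=1
t5.Δ0 b=1 a=0 clk=1
t5.Δ1 b=1 a=0 clk=0
t6.Δ0 b=1 a=0 clk=0
t6.Δ1 b=1 a=0 clk=1
t6.Δ2 b=1 a=1 clk=1
t6.Δ3 b=0 a=1 clk=1
t7.Δ0 b=0 a=1 clk=1
t7.Δ1 b=0 a=1 clk=0
t8.Δ0 b=0 a=1 clk=0
t8.Δ1 b=0 a=1 clk=1
t8.Δ2 b=0 a=0 clk=1
t8.Δ3 b=1 a=0 clk=1
t9.Δ0 b=1 a=0 clk=1
t9.Δ1 b=1 a=0 clk=0
t10.Δ0 b=1 a=0 clk=0
t10.Δ1 b=1 a=0 clk=1
t10.Δ2 b=1 a=1 clk=1
t10.Δ3 b=0 a=1 clk=1
t11.Δ0 b=0 a=1 clk=1
t11.Δ1 b=0 a=1 clk=0
t12.Δ0 b=0 a=1 clk=0
t12.Δ1 b=0 a=1 clk=1
t12.Δ2 b=0 a=0 clk=1
t12.Δ3 b=1 a=0 clk=1
t13.Δ0 b=1 a=0 clk=1
t13.Δ1 b=1 a=0 clk=0
t14.Δ0 b=1 a=0 clk=0
t14.Δ1 b=1 a=0 clk=1
t14.Δ2 b=1 a=1 clk=1
t14.Δ3 b=0 a=1 clk=1
t15.Δ0 b=0 a=1 clk=1
t15.Δ1 b=0 a=1 clk=0
t16.Δ0 b=0 a=1 clk=0
t16.Δ1 b=0 a=1 clk=1
t16.Δ2 b=0 a=0 clk=1
t16.Δ3 b=1 a=0 clk=1
t17.Δ0 b=1 a=0 clk=1
t17.Δ1 b=1 a=0 clk=0
t18.Δ0 b=1 a=0 clk=0
t18.Δ1 b=1 a=0 clk=1
t18.Δ2 b=1 a=1 clk=1
t18.Δ3 b=0 a=1 clk=1

1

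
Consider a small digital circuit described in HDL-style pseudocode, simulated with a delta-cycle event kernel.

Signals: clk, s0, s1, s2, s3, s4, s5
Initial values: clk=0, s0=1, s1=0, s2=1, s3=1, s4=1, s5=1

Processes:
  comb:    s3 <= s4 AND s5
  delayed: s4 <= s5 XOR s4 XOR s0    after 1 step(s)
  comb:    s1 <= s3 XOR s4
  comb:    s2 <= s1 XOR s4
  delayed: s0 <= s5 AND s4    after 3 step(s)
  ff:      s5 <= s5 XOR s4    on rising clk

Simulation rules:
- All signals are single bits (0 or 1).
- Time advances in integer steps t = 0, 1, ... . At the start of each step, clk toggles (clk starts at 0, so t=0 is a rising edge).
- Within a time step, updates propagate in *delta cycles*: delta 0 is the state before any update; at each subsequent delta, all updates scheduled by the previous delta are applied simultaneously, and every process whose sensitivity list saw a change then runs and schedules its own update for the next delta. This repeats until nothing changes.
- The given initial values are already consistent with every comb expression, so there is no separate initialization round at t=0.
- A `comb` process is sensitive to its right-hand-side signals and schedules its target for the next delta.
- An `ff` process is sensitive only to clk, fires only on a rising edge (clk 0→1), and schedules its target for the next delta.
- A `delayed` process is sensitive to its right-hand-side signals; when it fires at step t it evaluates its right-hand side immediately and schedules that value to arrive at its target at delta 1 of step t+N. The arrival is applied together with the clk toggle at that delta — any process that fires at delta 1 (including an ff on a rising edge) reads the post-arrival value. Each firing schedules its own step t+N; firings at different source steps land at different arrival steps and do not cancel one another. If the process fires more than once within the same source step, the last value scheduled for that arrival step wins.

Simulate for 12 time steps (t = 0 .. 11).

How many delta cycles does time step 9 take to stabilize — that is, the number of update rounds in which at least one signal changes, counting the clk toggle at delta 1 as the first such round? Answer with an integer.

3

t0.Δ0 s4=1 s5=1 s3=1 s0=1 clk=0 s1=0 s2=1
t0.Δ1 s4=1 s5=1 s3=1 s0=1 clk=1 s1=0 s2=1
t0.Δ2 s4=1 s5=0 s3=1 s0=1 clk=1 s1=0 s2=1
t0.Δ3 s4=1 s5=0 s3=0 s0=1 clk=1 s1=0 s2=1
t0.Δ4 s4=1 s5=0 s3=0 s0=1 clk=1 s1=1 s2=1
t0.Δ5 s4=1 s5=0 s3=0 s0=1 clk=1 s1=1 s2=0
t1.Δ0 s4=1 s5=0 s3=0 s0=1 clk=1 s1=1 s2=0
t1.Δ1 s4=0 s5=0 s3=0 s0=1 clk=0 s1=1 s2=0
t1.Δ2 s4=0 s5=0 s3=0 s0=1 clk=0 s1=0 s2=1
t1.Δ3 s4=0 s5=0 s3=0 s0=1 clk=0 s1=0 s2=0
t2.Δ0 s4=0 s5=0 s3=0 s0=1 clk=0 s1=0 s2=0
t2.Δ1 s4=1 s5=0 s3=0 s0=1 clk=1 s1=0 s2=0
t2.Δ2 s4=1 s5=1 s3=0 s0=1 clk=1 s1=1 s2=1
t2.Δ3 s4=1 s5=1 s3=1 s0=1 clk=1 s1=1 s2=0
t2.Δ4 s4=1 s5=1 s3=1 s0=1 clk=1 s1=0 s2=0
t2.Δ5 s4=1 s5=1 s3=1 s0=1 clk=1 s1=0 s2=1
t3.Δ0 s4=1 s5=1 s3=1 s0=1 clk=1 s1=0 s2=1
t3.Δ1 s4=1 s5=1 s3=1 s0=0 clk=0 s1=0 s2=1
t4.Δ0 s4=1 s5=1 s3=1 s0=0 clk=0 s1=0 s2=1
t4.Δ1 s4=0 s5=1 s3=1 s0=0 clk=1 s1=0 s2=1
t4.Δ2 s4=0 s5=1 s3=0 s0=0 clk=1 s1=1 s2=0
t4.Δ3 s4=0 s5=1 s3=0 s0=0 clk=1 s1=0 s2=1
t4.Δ4 s4=0 s5=1 s3=0 s0=0 clk=1 s1=0 s2=0
t5.Δ0 s4=0 s5=1 s3=0 s0=0 clk=1 s1=0 s2=0
t5.Δ1 s4=1 s5=1 s3=0 s0=1 clk=0 s1=0 s2=0
t5.Δ2 s4=1 s5=1 s3=1 s0=1 clk=0 s1=1 s2=1
t5.Δ3 s4=1 s5=1 s3=1 s0=1 clk=0 s1=0 s2=0
t5.Δ4 s4=1 s5=1 s3=1 s0=1 clk=0 s1=0 s2=1
t6.Δ0 s4=1 s5=1 s3=1 s0=1 clk=0 s1=0 s2=1
t6.Δ1 s4=1 s5=1 s3=1 s0=1 clk=1 s1=0 s2=1
t6.Δ2 s4=1 s5=0 s3=1 s0=1 clk=1 s1=0 s2=1
t6.Δ3 s4=1 s5=0 s3=0 s0=1 clk=1 s1=0 s2=1
t6.Δ4 s4=1 s5=0 s3=0 s0=1 clk=1 s1=1 s2=1
t6.Δ5 s4=1 s5=0 s3=0 s0=1 clk=1 s1=1 s2=0
t7.Δ0 s4=1 s5=0 s3=0 s0=1 clk=1 s1=1 s2=0
t7.Δ1 s4=0 s5=0 s3=0 s0=0 clk=0 s1=1 s2=0
t7.Δ2 s4=0 s5=0 s3=0 s0=0 clk=0 s1=0 s2=1
t7.Δ3 s4=0 s5=0 s3=0 s0=0 clk=0 s1=0 s2=0
t8.Δ0 s4=0 s5=0 s3=0 s0=0 clk=0 s1=0 s2=0
t8.Δ1 s4=0 s5=0 s3=0 s0=1 clk=1 s1=0 s2=0
t9.Δ0 s4=0 s5=0 s3=0 s0=1 clk=1 s1=0 s2=0
t9.Δ1 s4=1 s5=0 s3=0 s0=0 clk=0 s1=0 s2=0
t9.Δ2 s4=1 s5=0 s3=0 s0=0 clk=0 s1=1 s2=1
t9.Δ3 s4=1 s5=0 s3=0 s0=0 clk=0 s1=1 s2=0
t10.Δ0 s4=1 s5=0 s3=0 s0=0 clk=0 s1=1 s2=0
t10.Δ1 s4=1 s5=0 s3=0 s0=0 clk=1 s1=1 s2=0
t10.Δ2 s4=1 s5=1 s3=0 s0=0 clk=1 s1=1 s2=0
t10.Δ3 s4=1 s5=1 s3=1 s0=0 clk=1 s1=1 s2=0
t10.Δ4 s4=1 s5=1 s3=1 s0=0 clk=1 s1=0 s2=0
t10.Δ5 s4=1 s5=1 s3=1 s0=0 clk=1 s1=0 s2=1
t11.Δ0 s4=1 s5=1 s3=1 s0=0 clk=1 s1=0 s2=1
t11.Δ1 s4=0 s5=1 s3=1 s0=0 clk=0 s1=0 s2=1
t11.Δ2 s4=0 s5=1 s3=0 s0=0 clk=0 s1=1 s2=0
t11.Δ3 s4=0 s5=1 s3=0 s0=0 clk=0 s1=0 s2=1
t11.Δ4 s4=0 s5=1 s3=0 s0=0 clk=0 s1=0 s2=0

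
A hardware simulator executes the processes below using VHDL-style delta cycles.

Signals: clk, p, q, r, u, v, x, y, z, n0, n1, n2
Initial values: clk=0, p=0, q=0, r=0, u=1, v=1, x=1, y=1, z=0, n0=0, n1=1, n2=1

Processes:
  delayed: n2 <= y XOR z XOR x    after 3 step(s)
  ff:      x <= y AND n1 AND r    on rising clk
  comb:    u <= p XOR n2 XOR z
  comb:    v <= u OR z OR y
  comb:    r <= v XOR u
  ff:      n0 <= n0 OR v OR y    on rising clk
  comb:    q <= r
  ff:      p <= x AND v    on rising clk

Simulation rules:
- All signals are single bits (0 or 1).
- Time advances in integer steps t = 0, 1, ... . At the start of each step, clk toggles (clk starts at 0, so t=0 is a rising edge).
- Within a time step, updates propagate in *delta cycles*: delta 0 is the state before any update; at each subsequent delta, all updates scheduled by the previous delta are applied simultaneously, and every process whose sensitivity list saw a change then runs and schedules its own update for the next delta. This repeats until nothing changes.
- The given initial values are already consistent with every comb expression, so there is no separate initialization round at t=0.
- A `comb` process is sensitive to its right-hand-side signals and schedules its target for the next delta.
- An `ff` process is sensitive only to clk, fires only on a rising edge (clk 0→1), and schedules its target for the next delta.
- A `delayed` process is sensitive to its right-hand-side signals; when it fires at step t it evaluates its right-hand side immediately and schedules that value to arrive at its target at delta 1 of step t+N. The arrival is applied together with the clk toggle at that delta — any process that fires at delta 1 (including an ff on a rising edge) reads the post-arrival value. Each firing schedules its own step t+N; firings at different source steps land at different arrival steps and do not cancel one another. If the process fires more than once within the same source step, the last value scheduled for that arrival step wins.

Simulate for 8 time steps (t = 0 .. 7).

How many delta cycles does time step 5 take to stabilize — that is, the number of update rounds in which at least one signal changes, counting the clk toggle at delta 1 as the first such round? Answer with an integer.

t=0 Δ0: u=1 n1=1 p=0 r=0 x=1 v=1 y=1 n2=1 q=0 n0=0 clk=0 z=0
  Δ1: clk:0→1
  Δ2: p:0→1, x:1→0, n0:0→1
  Δ3: u:1→0
  Δ4: r:0→1
  Δ5: q:0→1
  (5Δ to stable)
t=1 Δ0: u=0 n1=1 p=1 r=1 x=0 v=1 y=1 n2=1 q=1 n0=1 clk=1 z=0
  Δ1: clk:1→0
  (1Δ to stable)
t=2 Δ0: u=0 n1=1 p=1 r=1 x=0 v=1 y=1 n2=1 q=1 n0=1 clk=0 z=0
  Δ1: clk:0→1
  Δ2: p:1→0, x:0→1
  Δ3: u:0→1
  Δ4: r:1→0
  Δ5: q:1→0
  (5Δ to stable)
t=3 Δ0: u=1 n1=1 p=0 r=0 x=1 v=1 y=1 n2=1 q=0 n0=1 clk=1 z=0
  Δ1: clk:1→0
  (1Δ to stable)
t=4 Δ0: u=1 n1=1 p=0 r=0 x=1 v=1 y=1 n2=1 q=0 n0=1 clk=0 z=0
  Δ1: clk:0→1
  Δ2: p:0→1, x:1→0
  Δ3: u:1→0
  Δ4: r:0→1
  Δ5: q:0→1
  (5Δ to stable)
t=5 Δ0: u=0 n1=1 p=1 r=1 x=0 v=1 y=1 n2=1 q=1 n0=1 clk=1 z=0
  Δ1: n2:1→0, clk:1→0
  Δ2: u:0→1
  Δ3: r:1→0
  Δ4: q:1→0
  (4Δ to stable)
t=6 Δ0: u=1 n1=1 p=1 r=0 x=0 v=1 y=1 n2=0 q=0 n0=1 clk=0 z=0
  Δ1: clk:0→1
  Δ2: p:1→0
  Δ3: u:1→0
  Δ4: r:0→1
  Δ5: q:0→1
  (5Δ to stable)
t=7 Δ0: u=0 n1=1 p=0 r=1 x=0 v=1 y=1 n2=0 q=1 n0=1 clk=1 z=0
  Δ1: n2:0→1, clk:1→0
  Δ2: u:0→1
  Δ3: r:1→0
  Δ4: q:1→0
  (4Δ to stable)

4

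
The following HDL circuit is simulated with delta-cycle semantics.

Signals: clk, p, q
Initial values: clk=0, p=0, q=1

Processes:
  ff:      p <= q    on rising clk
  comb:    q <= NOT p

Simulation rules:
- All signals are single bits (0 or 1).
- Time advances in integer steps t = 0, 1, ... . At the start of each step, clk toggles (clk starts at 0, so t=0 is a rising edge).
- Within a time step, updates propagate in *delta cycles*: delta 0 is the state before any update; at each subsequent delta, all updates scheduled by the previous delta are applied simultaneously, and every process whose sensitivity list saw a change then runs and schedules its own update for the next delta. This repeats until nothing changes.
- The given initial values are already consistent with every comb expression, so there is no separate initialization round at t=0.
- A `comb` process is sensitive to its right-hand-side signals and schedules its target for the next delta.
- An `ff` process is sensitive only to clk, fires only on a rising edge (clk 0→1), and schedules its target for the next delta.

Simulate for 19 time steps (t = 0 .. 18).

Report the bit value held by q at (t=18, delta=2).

[bits: clk,q,p]
t=0: Δ0=010 Δ1=110 Δ2=111 Δ3=101 | 3Δ
t=1: Δ0=101 Δ1=001 | 1Δ
t=2: Δ0=001 Δ1=101 Δ2=100 Δ3=110 | 3Δ
t=3: Δ0=110 Δ1=010 | 1Δ
t=4: Δ0=010 Δ1=110 Δ2=111 Δ3=101 | 3Δ
t=5: Δ0=101 Δ1=001 | 1Δ
t=6: Δ0=001 Δ1=101 Δ2=100 Δ3=110 | 3Δ
t=7: Δ0=110 Δ1=010 | 1Δ
t=8: Δ0=010 Δ1=110 Δ2=111 Δ3=101 | 3Δ
t=9: Δ0=101 Δ1=001 | 1Δ
t=10: Δ0=001 Δ1=101 Δ2=100 Δ3=110 | 3Δ
t=11: Δ0=110 Δ1=010 | 1Δ
t=12: Δ0=010 Δ1=110 Δ2=111 Δ3=101 | 3Δ
t=13: Δ0=101 Δ1=001 | 1Δ
t=14: Δ0=001 Δ1=101 Δ2=100 Δ3=110 | 3Δ
t=15: Δ0=110 Δ1=010 | 1Δ
t=16: Δ0=010 Δ1=110 Δ2=111 Δ3=101 | 3Δ
t=17: Δ0=101 Δ1=001 | 1Δ
t=18: Δ0=001 Δ1=101 Δ2=100 Δ3=110 | 3Δ

0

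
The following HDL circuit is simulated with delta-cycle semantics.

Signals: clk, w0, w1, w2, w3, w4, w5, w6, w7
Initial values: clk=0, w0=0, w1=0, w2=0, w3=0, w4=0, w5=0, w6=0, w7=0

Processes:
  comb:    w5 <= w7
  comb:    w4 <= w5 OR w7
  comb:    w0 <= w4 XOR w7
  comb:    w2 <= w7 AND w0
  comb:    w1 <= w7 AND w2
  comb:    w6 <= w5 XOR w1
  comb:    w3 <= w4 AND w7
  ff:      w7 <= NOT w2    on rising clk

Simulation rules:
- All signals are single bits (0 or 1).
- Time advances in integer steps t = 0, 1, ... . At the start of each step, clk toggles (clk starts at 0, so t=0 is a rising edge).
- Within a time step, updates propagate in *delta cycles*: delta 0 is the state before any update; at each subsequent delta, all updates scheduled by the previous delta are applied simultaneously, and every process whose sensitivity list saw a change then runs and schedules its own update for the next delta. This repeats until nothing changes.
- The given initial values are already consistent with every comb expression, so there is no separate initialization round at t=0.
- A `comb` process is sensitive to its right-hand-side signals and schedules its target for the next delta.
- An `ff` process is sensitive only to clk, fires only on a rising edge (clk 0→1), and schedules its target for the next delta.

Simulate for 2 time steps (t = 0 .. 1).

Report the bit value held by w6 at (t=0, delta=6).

t0.Δ0 w1=0 w6=0 w0=0 w5=0 clk=0 w3=0 w2=0 w7=0 w4=0
t0.Δ1 w1=0 w6=0 w0=0 w5=0 clk=1 w3=0 w2=0 w7=0 w4=0
t0.Δ2 w1=0 w6=0 w0=0 w5=0 clk=1 w3=0 w2=0 w7=1 w4=0
t0.Δ3 w1=0 w6=0 w0=1 w5=1 clk=1 w3=0 w2=0 w7=1 w4=1
t0.Δ4 w1=0 w6=1 w0=0 w5=1 clk=1 w3=1 w2=1 w7=1 w4=1
t0.Δ5 w1=1 w6=1 w0=0 w5=1 clk=1 w3=1 w2=0 w7=1 w4=1
t0.Δ6 w1=0 w6=0 w0=0 w5=1 clk=1 w3=1 w2=0 w7=1 w4=1
t0.Δ7 w1=0 w6=1 w0=0 w5=1 clk=1 w3=1 w2=0 w7=1 w4=1
t1.Δ0 w1=0 w6=1 w0=0 w5=1 clk=1 w3=1 w2=0 w7=1 w4=1
t1.Δ1 w1=0 w6=1 w0=0 w5=1 clk=0 w3=1 w2=0 w7=1 w4=1

0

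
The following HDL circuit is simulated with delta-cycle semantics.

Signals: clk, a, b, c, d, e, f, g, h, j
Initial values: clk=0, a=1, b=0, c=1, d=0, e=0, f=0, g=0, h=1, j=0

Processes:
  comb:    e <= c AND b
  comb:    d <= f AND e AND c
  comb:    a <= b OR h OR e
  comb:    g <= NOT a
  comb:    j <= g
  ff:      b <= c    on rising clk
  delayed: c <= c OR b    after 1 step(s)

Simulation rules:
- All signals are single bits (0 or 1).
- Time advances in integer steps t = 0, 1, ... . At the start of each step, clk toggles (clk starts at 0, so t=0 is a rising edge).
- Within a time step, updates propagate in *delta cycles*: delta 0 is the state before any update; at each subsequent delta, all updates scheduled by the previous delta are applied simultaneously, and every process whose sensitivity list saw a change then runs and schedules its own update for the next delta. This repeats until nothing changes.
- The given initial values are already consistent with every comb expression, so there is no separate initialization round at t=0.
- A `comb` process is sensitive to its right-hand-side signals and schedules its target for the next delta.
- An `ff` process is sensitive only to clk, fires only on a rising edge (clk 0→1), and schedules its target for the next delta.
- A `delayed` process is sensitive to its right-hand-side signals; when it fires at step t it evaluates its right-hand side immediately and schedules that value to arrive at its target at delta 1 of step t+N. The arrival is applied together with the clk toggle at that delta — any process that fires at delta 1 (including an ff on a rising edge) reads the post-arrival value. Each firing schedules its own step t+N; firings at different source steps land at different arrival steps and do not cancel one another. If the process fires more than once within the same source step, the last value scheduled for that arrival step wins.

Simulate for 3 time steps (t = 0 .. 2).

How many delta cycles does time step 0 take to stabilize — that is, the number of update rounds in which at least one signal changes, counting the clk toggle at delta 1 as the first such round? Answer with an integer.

t0.Δ0 c=1 a=1 b=0 h=1 g=0 d=0 clk=0 j=0 f=0 e=0
t0.Δ1 c=1 a=1 b=0 h=1 g=0 d=0 clk=1 j=0 f=0 e=0
t0.Δ2 c=1 a=1 b=1 h=1 g=0 d=0 clk=1 j=0 f=0 e=0
t0.Δ3 c=1 a=1 b=1 h=1 g=0 d=0 clk=1 j=0 f=0 e=1
t1.Δ0 c=1 a=1 b=1 h=1 g=0 d=0 clk=1 j=0 f=0 e=1
t1.Δ1 c=1 a=1 b=1 h=1 g=0 d=0 clk=0 j=0 f=0 e=1
t2.Δ0 c=1 a=1 b=1 h=1 g=0 d=0 clk=0 j=0 f=0 e=1
t2.Δ1 c=1 a=1 b=1 h=1 g=0 d=0 clk=1 j=0 f=0 e=1

3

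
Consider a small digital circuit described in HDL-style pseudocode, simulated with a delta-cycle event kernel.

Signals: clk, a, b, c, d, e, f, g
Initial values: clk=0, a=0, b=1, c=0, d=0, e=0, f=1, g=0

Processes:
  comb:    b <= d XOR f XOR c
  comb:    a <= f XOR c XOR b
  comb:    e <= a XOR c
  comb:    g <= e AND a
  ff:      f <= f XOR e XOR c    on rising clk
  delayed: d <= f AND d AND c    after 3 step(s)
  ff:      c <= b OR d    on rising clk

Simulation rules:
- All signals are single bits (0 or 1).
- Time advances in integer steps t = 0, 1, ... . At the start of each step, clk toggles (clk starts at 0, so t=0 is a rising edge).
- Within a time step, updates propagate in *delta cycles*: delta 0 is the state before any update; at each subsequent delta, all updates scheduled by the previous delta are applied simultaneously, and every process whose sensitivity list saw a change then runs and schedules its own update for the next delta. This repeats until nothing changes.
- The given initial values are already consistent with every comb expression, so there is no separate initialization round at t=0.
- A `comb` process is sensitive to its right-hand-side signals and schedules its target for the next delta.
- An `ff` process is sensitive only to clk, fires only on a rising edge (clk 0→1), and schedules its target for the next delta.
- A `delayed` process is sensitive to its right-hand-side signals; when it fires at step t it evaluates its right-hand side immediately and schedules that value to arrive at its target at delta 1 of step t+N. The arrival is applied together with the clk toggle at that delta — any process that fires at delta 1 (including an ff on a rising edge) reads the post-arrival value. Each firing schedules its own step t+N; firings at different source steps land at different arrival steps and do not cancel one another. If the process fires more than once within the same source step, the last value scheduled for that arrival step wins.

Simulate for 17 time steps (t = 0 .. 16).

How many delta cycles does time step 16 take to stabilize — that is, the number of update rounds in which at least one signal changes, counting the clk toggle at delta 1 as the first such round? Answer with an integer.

[bits: d,e,a,b,c,clk,f,g]
t=0: Δ0=00010010 Δ1=00010110 Δ2=00011110 Δ3=01101110 Δ4=00001111 Δ5=01001110 | 5Δ
t=1: Δ0=01001110 Δ1=01001010 | 1Δ
t=2: Δ0=01001010 Δ1=01001110 Δ2=01000110 Δ3=00110110 Δ4=01010110 Δ5=00010110 | 5Δ
t=3: Δ0=00010110 Δ1=00010010 | 1Δ
t=4: Δ0=00010010 Δ1=00010110 Δ2=00011110 Δ3=01101110 Δ4=00001111 Δ5=01001110 | 5Δ
t=5: Δ0=01001110 Δ1=01001010 | 1Δ
t=6: Δ0=01001010 Δ1=01001110 Δ2=01000110 Δ3=00110110 Δ4=01010110 Δ5=00010110 | 5Δ
t=7: Δ0=00010110 Δ1=00010010 | 1Δ
t=8: Δ0=00010010 Δ1=00010110 Δ2=00011110 Δ3=01101110 Δ4=00001111 Δ5=01001110 | 5Δ
t=9: Δ0=01001110 Δ1=01001010 | 1Δ
t=10: Δ0=01001010 Δ1=01001110 Δ2=01000110 Δ3=00110110 Δ4=01010110 Δ5=00010110 | 5Δ
t=11: Δ0=00010110 Δ1=00010010 | 1Δ
t=12: Δ0=00010010 Δ1=00010110 Δ2=00011110 Δ3=01101110 Δ4=00001111 Δ5=01001110 | 5Δ
t=13: Δ0=01001110 Δ1=01001010 | 1Δ
t=14: Δ0=01001010 Δ1=01001110 Δ2=01000110 Δ3=00110110 Δ4=01010110 Δ5=00010110 | 5Δ
t=15: Δ0=00010110 Δ1=00010010 | 1Δ
t=16: Δ0=00010010 Δ1=00010110 Δ2=00011110 Δ3=01101110 Δ4=00001111 Δ5=01001110 | 5Δ

5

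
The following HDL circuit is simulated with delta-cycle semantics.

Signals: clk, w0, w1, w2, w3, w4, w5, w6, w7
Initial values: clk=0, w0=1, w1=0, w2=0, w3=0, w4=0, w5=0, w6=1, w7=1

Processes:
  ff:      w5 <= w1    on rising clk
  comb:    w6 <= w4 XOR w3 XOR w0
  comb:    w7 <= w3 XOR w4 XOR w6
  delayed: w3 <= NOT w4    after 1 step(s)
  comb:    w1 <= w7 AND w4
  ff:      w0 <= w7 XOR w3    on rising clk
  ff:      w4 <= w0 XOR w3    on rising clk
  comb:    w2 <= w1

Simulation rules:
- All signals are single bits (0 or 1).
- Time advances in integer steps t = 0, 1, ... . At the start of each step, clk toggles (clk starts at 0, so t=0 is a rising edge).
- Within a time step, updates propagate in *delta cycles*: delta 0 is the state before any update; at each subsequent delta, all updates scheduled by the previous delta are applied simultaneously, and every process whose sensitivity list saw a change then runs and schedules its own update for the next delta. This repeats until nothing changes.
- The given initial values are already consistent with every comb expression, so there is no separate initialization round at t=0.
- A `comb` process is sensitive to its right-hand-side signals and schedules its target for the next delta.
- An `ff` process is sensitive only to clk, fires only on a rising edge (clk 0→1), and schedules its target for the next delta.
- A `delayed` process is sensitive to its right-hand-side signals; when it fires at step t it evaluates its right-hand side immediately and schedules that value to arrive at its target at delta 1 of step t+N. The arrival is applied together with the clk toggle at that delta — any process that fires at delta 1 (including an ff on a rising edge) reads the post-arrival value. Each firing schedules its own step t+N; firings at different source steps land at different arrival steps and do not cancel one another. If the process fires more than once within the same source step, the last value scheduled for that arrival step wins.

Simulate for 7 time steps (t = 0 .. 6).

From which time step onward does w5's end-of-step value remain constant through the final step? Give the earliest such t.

[bits: w1,w0,w2,w5,w4,w3,w7,clk,w6]
t=0: Δ0=010000101 Δ1=010000111 Δ2=010010111 Δ3=110010010 Δ4=011010110 Δ5=110010110 Δ6=111010110 | 6Δ
t=1: Δ0=111010110 Δ1=111010100 | 1Δ
t=2: Δ0=111010100 Δ1=111010110 Δ2=111110110 | 2Δ
t=3: Δ0=111110110 Δ1=111110100 | 1Δ
t=4: Δ0=111110100 Δ1=111110110 | 1Δ
t=5: Δ0=111110110 Δ1=111110100 | 1Δ
t=6: Δ0=111110100 Δ1=111110110 | 1Δ

2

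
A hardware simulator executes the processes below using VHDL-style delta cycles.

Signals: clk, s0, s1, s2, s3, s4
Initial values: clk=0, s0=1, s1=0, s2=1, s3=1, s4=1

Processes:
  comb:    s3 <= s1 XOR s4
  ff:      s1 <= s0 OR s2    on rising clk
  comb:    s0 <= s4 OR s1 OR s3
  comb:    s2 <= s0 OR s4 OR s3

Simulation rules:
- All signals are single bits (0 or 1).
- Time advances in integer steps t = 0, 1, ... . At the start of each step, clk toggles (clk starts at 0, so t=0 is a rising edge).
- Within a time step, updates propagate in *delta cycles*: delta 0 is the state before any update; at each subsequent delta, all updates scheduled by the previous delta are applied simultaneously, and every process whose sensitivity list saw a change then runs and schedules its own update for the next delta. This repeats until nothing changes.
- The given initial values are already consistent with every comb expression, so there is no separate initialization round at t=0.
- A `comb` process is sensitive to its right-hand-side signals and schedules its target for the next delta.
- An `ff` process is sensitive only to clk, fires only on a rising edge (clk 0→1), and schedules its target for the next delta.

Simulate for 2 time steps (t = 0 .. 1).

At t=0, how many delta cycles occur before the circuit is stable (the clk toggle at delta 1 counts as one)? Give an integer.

3

t0.Δ0 clk=0 s4=1 s3=1 s2=1 s0=1 s1=0
t0.Δ1 clk=1 s4=1 s3=1 s2=1 s0=1 s1=0
t0.Δ2 clk=1 s4=1 s3=1 s2=1 s0=1 s1=1
t0.Δ3 clk=1 s4=1 s3=0 s2=1 s0=1 s1=1
t1.Δ0 clk=1 s4=1 s3=0 s2=1 s0=1 s1=1
t1.Δ1 clk=0 s4=1 s3=0 s2=1 s0=1 s1=1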